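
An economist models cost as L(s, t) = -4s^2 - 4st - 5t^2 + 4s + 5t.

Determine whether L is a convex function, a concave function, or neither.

L is quadratic, so its Hessian is the constant matrix H = [[-8, -4], [-4, -10]].
det(H) = 64, tr(H) = -18.
det(H) > 0 and tr(H) < 0, so H is negative definite everywhere: concave.

concave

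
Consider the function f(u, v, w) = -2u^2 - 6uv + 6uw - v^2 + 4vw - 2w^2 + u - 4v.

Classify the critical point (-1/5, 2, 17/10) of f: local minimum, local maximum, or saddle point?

The Hessian is constant: H = [[-4, -6, 6], [-6, -2, 4], [6, 4, -4]].
Leading principal minors: Δ₁ = -4, Δ₂ = -28, Δ₃ = -40.
The minors fit neither the all-positive nor the alternating-sign pattern, so H is indefinite: a saddle point.

saddle point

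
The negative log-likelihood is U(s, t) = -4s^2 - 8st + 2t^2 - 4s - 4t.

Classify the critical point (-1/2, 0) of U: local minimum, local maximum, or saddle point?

The Hessian of U is constant: H = [[-8, -8], [-8, 4]].
det(H) = (-8)·4 − (-8)² = -96.
Since det(H) < 0, H is indefinite and the critical point is a saddle point.

saddle point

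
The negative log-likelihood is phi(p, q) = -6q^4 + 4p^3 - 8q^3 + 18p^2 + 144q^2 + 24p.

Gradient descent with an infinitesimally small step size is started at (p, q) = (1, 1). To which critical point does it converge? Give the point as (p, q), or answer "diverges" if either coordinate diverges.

(-1, 0)

phi is separable, so gradient descent decouples: p follows -∂phi/∂p, q follows -∂phi/∂q.
∂phi/∂p = 12(p + 1)(p + 2); at p=1 this is 72, so p decreases.
∂phi/∂q = -24q(q - 3)(q + 4); at q=1 this is 240, so q decreases.
p converges to its nearest critical value -1 (a local min of the p-part); q converges to 0. The iterate converges to (-1, 0).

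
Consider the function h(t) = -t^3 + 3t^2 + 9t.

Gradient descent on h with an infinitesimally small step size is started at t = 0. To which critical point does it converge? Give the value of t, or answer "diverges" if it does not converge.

-1

h'(t) = -3(t - 3)(t + 1), so h'(0) = 9.
Gradient descent moves in the -h' direction, i.e. t is decreasing.
The nearest critical point in that direction is t = -1, where h'' = 12 > 0 (a local minimum). The iterate converges there.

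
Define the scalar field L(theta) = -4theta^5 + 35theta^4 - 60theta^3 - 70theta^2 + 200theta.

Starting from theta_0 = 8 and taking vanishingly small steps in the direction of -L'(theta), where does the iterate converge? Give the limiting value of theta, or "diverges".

L'(theta) = -20(theta - 5)(theta - 2)(theta - 1)(theta + 1), so L'(8) = -22680.
Gradient descent moves in the -L' direction, i.e. theta is increasing.
There is no critical point above theta=8, and L' keeps the same sign, so the iterate runs off to +∞.

diverges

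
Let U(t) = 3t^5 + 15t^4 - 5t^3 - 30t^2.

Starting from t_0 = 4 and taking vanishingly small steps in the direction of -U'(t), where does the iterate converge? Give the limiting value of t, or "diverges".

1

U'(t) = 15t(t - 1)(t + 1)(t + 4), so U'(4) = 7200.
Gradient descent moves in the -U' direction, i.e. t is decreasing.
The nearest critical point in that direction is t = 1, where U'' = 150 > 0 (a local minimum). The iterate converges there.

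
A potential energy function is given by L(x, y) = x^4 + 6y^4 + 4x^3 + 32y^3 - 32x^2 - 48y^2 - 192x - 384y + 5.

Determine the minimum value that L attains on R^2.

-1371

L(x,y) separates as P(x) + Q(y) + 5, so its minimum is min P + min Q + 5.
P'(x) = 4(x - 4)(x + 3)(x + 4) vanishes at x ∈ {-4, -3, 4}; Q'(y) = 24(y - 2)(y + 2)(y + 4) vanishes at y ∈ {-4, -2, 2}.
Local minima of P (where P''>0): P(-4)=256, P(4)=-768. Local minima of Q: Q(-4)=256, Q(2)=-608.
So the global minimum of L is P(4) + Q(2) + 5 = -768 − 608 + 5 = -1371, attained at (4, 2).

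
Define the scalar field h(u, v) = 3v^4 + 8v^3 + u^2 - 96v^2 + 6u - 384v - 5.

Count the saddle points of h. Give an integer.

h separates as a function of u plus a function of v, so ∇h=0 decouples.
∂h/∂u = 2(u + 3) = 0 at u ∈ {-3}; ∂h/∂v = 12(v - 4)(v + 2)(v + 4) = 0 at v ∈ {-4, -2, 4}.
The Hessian is diagonal: diag(h_uu, h_vv). Second derivatives: h_uu(-3)=2; h_vv(-4)=192, h_vv(-2)=-144, h_vv(4)=576.
Saddle points occur where the two diagonal entries have opposite signs: (-3, -2). Count: 1.

1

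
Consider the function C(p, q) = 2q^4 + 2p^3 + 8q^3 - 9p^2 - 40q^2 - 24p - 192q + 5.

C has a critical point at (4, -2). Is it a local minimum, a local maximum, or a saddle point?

The mixed partial ∂²C/∂p∂q is 0, so the Hessian at any point is diag(C_pp, C_qq) = diag(6(2p - 3), 8(3q^2 + 6q - 10)).
At (4, -2): H = diag(30, -80).
The eigenvalues have opposite signs, so H is indefinite: a saddle point.

saddle point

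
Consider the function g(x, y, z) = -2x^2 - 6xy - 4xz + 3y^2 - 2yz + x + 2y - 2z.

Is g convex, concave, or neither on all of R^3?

g is quadratic, so its Hessian is the constant matrix H = [[-4, -6, -4], [-6, 6, -2], [-4, -2, 0]].
Leading principal minors: -4, -60, -176.
Neither pattern holds ⇒ H is indefinite ⇒ neither convex nor concave.

neither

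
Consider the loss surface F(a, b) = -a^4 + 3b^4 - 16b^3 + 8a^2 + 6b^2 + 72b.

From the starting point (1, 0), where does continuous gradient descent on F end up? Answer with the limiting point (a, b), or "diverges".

F is separable, so gradient descent decouples: a follows -∂F/∂a, b follows -∂F/∂b.
∂F/∂a = -4a(a - 2)(a + 2); at a=1 this is 12, so a decreases.
∂F/∂b = 12(b - 3)(b - 2)(b + 1); at b=0 this is 72, so b decreases.
a converges to its nearest critical value 0 (a local min of the a-part); b converges to -1. The iterate converges to (0, -1).

(0, -1)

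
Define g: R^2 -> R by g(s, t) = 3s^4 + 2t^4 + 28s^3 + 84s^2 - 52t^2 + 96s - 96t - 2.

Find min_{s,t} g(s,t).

g(s,t) separates as P(s) + Q(t) − 2, so its minimum is min P + min Q − 2.
P'(s) = 12(s + 1)(s + 2)(s + 4) vanishes at s ∈ {-4, -2, -1}; Q'(t) = 8(t - 4)(t + 1)(t + 3) vanishes at t ∈ {-3, -1, 4}.
Local minima of P (where P''>0): P(-4)=-64, P(-1)=-37. Local minima of Q: Q(-3)=-18, Q(4)=-704.
So the global minimum of g is P(-4) + Q(4) − 2 = -64 − 704 − 2 = -770, attained at (-4, 4).

-770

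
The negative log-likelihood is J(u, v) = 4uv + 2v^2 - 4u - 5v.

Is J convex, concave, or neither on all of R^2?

neither

J is quadratic, so its Hessian is the constant matrix H = [[0, 4], [4, 4]].
det(H) = -16, tr(H) = 4.
det(H) < 0, so H is indefinite: neither convex nor concave.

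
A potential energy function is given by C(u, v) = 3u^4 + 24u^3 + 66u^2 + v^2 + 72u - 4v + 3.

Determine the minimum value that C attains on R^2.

C(u,v) separates as P(u) + Q(v) + 3, so its minimum is min P + min Q + 3.
P'(u) = 12(u + 1)(u + 2)(u + 3) vanishes at u ∈ {-3, -2, -1}; Q'(v) = 2v - 4 vanishes at v ∈ {2}.
Local minima of P (where P''>0): P(-3)=-27, P(-1)=-27. Local minima of Q: Q(2)=-4.
So the global minimum of C is P(-3) + Q(2) + 3 = -27 − 4 + 3 = -28, attained at (-3, 2).

-28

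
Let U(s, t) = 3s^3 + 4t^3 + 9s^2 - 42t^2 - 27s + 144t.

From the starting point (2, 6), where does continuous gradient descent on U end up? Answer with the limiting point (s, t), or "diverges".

(1, 4)

U is separable, so gradient descent decouples: s follows -∂U/∂s, t follows -∂U/∂t.
∂U/∂s = 9(s - 1)(s + 3); at s=2 this is 45, so s decreases.
∂U/∂t = 12(t - 4)(t - 3); at t=6 this is 72, so t decreases.
s converges to its nearest critical value 1 (a local min of the s-part); t converges to 4. The iterate converges to (1, 4).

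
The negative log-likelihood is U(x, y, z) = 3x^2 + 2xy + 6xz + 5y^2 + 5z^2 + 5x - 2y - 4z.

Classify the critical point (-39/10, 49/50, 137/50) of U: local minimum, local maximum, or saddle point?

The Hessian is constant: H = [[6, 2, 6], [2, 10, 0], [6, 0, 10]].
Leading principal minors: Δ₁ = 6, Δ₂ = 56, Δ₃ = 200.
All leading minors are positive, so H is positive definite: a local minimum.

local minimum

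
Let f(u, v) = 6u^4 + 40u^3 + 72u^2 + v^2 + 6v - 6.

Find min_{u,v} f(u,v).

-15

f(u,v) separates as P(u) + Q(v) − 6, so its minimum is min P + min Q − 6.
P'(u) = 24u(u + 2)(u + 3) vanishes at u ∈ {-3, -2, 0}; Q'(v) = 2v + 6 vanishes at v ∈ {-3}.
Local minima of P (where P''>0): P(-3)=54, P(0)=0. Local minima of Q: Q(-3)=-9.
So the global minimum of f is P(0) + Q(-3) − 6 = 0 − 9 − 6 = -15, attained at (0, -3).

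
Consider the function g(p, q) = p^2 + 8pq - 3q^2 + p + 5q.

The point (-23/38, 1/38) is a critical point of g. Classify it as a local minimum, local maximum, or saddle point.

saddle point

The Hessian of g is constant: H = [[2, 8], [8, -6]].
det(H) = 2·(-6) − 8² = -76.
Since det(H) < 0, H is indefinite and the critical point is a saddle point.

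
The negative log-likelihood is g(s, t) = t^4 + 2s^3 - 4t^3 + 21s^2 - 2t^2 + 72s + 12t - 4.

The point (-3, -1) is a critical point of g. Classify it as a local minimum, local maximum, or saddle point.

local minimum

The mixed partial ∂²g/∂s∂t is 0, so the Hessian at any point is diag(g_ss, g_tt) = diag(6(2s + 7), 4(3t^2 - 6t - 1)).
At (-3, -1): H = diag(6, 32).
Both eigenvalues are positive, so H is positive definite: a local minimum.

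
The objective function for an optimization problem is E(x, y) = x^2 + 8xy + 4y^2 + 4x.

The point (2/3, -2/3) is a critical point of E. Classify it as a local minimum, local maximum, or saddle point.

The Hessian of E is constant: H = [[2, 8], [8, 8]].
det(H) = 2·8 − 8² = -48.
Since det(H) < 0, H is indefinite and the critical point is a saddle point.

saddle point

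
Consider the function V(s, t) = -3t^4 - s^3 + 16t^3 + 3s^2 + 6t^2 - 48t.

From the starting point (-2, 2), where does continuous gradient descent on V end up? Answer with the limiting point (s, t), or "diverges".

(0, 1)

V is separable, so gradient descent decouples: s follows -∂V/∂s, t follows -∂V/∂t.
∂V/∂s = -3s(s - 2); at s=-2 this is -24, so s increases.
∂V/∂t = -12(t - 4)(t - 1)(t + 1); at t=2 this is 72, so t decreases.
s converges to its nearest critical value 0 (a local min of the s-part); t converges to 1. The iterate converges to (0, 1).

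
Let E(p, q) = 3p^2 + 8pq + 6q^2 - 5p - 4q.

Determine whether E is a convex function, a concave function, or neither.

convex

E is quadratic, so its Hessian is the constant matrix H = [[6, 8], [8, 12]].
det(H) = 8, tr(H) = 18.
det(H) > 0 and tr(H) > 0, so H is positive definite everywhere: convex.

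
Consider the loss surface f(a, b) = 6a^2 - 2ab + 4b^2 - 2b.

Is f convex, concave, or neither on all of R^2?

f is quadratic, so its Hessian is the constant matrix H = [[12, -2], [-2, 8]].
det(H) = 92, tr(H) = 20.
det(H) > 0 and tr(H) > 0, so H is positive definite everywhere: convex.

convex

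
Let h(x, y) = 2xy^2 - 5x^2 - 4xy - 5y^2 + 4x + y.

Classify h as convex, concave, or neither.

neither

The term 2xy^2 is cubic, so the Hessian is not constant.
∂²h/∂y² = 4x - 10, which takes both signs as x varies (negative for sufficiently negative x). A diagonal entry of the Hessian changing sign means the Hessian is neither positive- nor negative-semidefinite on all of R^2.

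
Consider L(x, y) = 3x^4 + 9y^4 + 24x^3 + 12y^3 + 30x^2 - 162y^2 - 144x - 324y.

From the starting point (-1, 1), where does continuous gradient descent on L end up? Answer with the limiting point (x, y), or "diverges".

(1, 3)

L is separable, so gradient descent decouples: x follows -∂L/∂x, y follows -∂L/∂y.
∂L/∂x = 12(x - 1)(x + 3)(x + 4); at x=-1 this is -144, so x increases.
∂L/∂y = 36(y - 3)(y + 1)(y + 3); at y=1 this is -576, so y increases.
x converges to its nearest critical value 1 (a local min of the x-part); y converges to 3. The iterate converges to (1, 3).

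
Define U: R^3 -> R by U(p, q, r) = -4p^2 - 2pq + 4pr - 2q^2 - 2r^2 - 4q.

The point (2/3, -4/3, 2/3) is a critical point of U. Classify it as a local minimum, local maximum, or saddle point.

local maximum

The Hessian is constant: H = [[-8, -2, 4], [-2, -4, 0], [4, 0, -4]].
Leading principal minors: Δ₁ = -8, Δ₂ = 28, Δ₃ = -48.
The minors alternate sign starting negative (−, +, −), so H is negative definite: a local maximum.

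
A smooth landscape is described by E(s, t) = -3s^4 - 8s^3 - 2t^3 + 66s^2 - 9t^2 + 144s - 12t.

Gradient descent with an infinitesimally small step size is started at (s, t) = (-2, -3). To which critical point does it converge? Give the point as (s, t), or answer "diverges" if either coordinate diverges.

(-1, -2)

E is separable, so gradient descent decouples: s follows -∂E/∂s, t follows -∂E/∂t.
∂E/∂s = -12(s - 3)(s + 1)(s + 4); at s=-2 this is -120, so s increases.
∂E/∂t = -6(t + 1)(t + 2); at t=-3 this is -12, so t increases.
s converges to its nearest critical value -1 (a local min of the s-part); t converges to -2. The iterate converges to (-1, -2).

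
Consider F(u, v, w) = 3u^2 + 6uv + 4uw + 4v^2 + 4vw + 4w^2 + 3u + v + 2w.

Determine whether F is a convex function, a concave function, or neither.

convex

F is quadratic, so its Hessian is the constant matrix H = [[6, 6, 4], [6, 8, 4], [4, 4, 8]].
Leading principal minors: 6, 12, 64.
All positive ⇒ H ≻ 0 ⇒ convex.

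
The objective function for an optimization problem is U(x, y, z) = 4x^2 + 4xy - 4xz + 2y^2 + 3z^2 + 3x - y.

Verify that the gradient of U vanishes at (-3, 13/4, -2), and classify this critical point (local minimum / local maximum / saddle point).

local minimum

∇U = (8x + 4y - 4z + 3, 4x + 4y - 1, -4x + 6z); substituting (-3, 13/4, -2) gives ∇U = (0, 0, 0), so (-3, 13/4, -2) is indeed a critical point.
The Hessian is constant: H = [[8, 4, -4], [4, 4, 0], [-4, 0, 6]].
Leading principal minors: Δ₁ = 8, Δ₂ = 16, Δ₃ = 32.
All leading minors are positive, so H is positive definite: a local minimum.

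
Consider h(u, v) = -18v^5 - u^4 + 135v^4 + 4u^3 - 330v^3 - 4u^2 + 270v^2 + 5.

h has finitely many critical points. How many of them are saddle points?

h separates as a function of u plus a function of v, so ∇h=0 decouples.
∂h/∂u = -4u(u - 2)(u - 1) = 0 at u ∈ {0, 1, 2}; ∂h/∂v = -90v(v - 3)(v - 2)(v - 1) = 0 at v ∈ {0, 1, 2, 3}.
The Hessian is diagonal: diag(h_uu, h_vv). Second derivatives: h_uu(0)=-8, h_uu(1)=4, h_uu(2)=-8; h_vv(0)=540, h_vv(1)=-180, h_vv(2)=180, h_vv(3)=-540.
Saddle points occur where the two diagonal entries have opposite signs: (0, 0), (0, 2), (1, 1), (1, 3), (2, 0), (2, 2). Count: 6.

6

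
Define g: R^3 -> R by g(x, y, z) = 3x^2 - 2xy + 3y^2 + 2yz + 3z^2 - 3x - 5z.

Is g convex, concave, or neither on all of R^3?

convex

g is quadratic, so its Hessian is the constant matrix H = [[6, -2, 0], [-2, 6, 2], [0, 2, 6]].
Leading principal minors: 6, 32, 168.
All positive ⇒ H ≻ 0 ⇒ convex.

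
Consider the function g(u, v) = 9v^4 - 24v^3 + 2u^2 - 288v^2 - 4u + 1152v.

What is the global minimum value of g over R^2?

-5378

g(u,v) separates as P(u) + Q(v), so its minimum is min P + min Q.
P'(u) = 4u - 4 vanishes at u ∈ {1}; Q'(v) = 36(v - 4)(v - 2)(v + 4) vanishes at v ∈ {-4, 2, 4}.
Local minima of P (where P''>0): P(1)=-2. Local minima of Q: Q(-4)=-5376, Q(4)=768.
So the global minimum of g is P(1) + Q(-4) = -2 − 5376 = -5378, attained at (1, -4).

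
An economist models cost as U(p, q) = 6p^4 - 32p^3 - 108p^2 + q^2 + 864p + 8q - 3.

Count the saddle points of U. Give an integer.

U separates as a function of p plus a function of q, so ∇U=0 decouples.
∂U/∂p = 24(p - 4)(p - 3)(p + 3) = 0 at p ∈ {-3, 3, 4}; ∂U/∂q = 2(q + 4) = 0 at q ∈ {-4}.
The Hessian is diagonal: diag(U_pp, U_qq). Second derivatives: U_pp(-3)=1008, U_pp(3)=-144, U_pp(4)=168; U_qq(-4)=2.
Saddle points occur where the two diagonal entries have opposite signs: (3, -4). Count: 1.

1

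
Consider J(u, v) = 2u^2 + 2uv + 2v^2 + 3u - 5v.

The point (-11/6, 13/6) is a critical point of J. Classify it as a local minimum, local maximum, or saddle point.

The Hessian of J is constant: H = [[4, 2], [2, 4]].
det(H) = 4·4 − 2² = 12.
det(H) > 0 and tr(H) = 8 > 0, so H is positive definite and the point is a local minimum.

local minimum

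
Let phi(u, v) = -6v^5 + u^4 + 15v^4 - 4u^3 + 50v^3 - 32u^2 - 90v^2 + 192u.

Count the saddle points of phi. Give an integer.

6

phi separates as a function of u plus a function of v, so ∇phi=0 decouples.
∂phi/∂u = 4(u - 4)(u - 3)(u + 4) = 0 at u ∈ {-4, 3, 4}; ∂phi/∂v = -30v(v - 3)(v - 1)(v + 2) = 0 at v ∈ {-2, 0, 1, 3}.
The Hessian is diagonal: diag(phi_uu, phi_vv). Second derivatives: phi_uu(-4)=224, phi_uu(3)=-28, phi_uu(4)=32; phi_vv(-2)=900, phi_vv(0)=-180, phi_vv(1)=180, phi_vv(3)=-900.
Saddle points occur where the two diagonal entries have opposite signs: (-4, 0), (-4, 3), (3, -2), (3, 1), (4, 0), (4, 3). Count: 6.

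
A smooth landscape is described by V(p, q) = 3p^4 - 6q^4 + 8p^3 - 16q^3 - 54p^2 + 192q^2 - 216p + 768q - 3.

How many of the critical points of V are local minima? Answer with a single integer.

2

V separates as a function of p plus a function of q, so ∇V=0 decouples.
∂V/∂p = 12(p - 3)(p + 2)(p + 3) = 0 at p ∈ {-3, -2, 3}; ∂V/∂q = -24(q - 4)(q + 2)(q + 4) = 0 at q ∈ {-4, -2, 4}.
The Hessian is diagonal: diag(V_pp, V_qq). Second derivatives: V_pp(-3)=72, V_pp(-2)=-60, V_pp(3)=360; V_qq(-4)=-384, V_qq(-2)=288, V_qq(4)=-1152.
Local minima occur where both diagonal entries positive: (-3, -2), (3, -2). Count: 2.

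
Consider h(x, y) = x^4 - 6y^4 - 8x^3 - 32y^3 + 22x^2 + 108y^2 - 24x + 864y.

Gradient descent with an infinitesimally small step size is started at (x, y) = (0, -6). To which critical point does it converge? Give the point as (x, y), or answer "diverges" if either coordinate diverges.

h is separable, so gradient descent decouples: x follows -∂h/∂x, y follows -∂h/∂y.
∂h/∂x = 4(x - 3)(x - 2)(x - 1); at x=0 this is -24, so x increases.
∂h/∂y = -24(y - 3)(y + 3)(y + 4); at y=-6 this is 1296, so y decreases.
The y-coordinate has no critical point in that direction and runs off to infinity.

diverges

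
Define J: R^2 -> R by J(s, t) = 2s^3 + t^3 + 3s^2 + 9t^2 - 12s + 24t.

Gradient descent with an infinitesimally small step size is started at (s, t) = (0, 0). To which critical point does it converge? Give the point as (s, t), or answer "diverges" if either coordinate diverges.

(1, -2)

J is separable, so gradient descent decouples: s follows -∂J/∂s, t follows -∂J/∂t.
∂J/∂s = 6(s - 1)(s + 2); at s=0 this is -12, so s increases.
∂J/∂t = 3(t + 2)(t + 4); at t=0 this is 24, so t decreases.
s converges to its nearest critical value 1 (a local min of the s-part); t converges to -2. The iterate converges to (1, -2).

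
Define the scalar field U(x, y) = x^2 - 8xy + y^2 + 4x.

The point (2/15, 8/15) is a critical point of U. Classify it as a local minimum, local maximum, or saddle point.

saddle point

The Hessian of U is constant: H = [[2, -8], [-8, 2]].
det(H) = 2·2 − (-8)² = -60.
Since det(H) < 0, H is indefinite and the critical point is a saddle point.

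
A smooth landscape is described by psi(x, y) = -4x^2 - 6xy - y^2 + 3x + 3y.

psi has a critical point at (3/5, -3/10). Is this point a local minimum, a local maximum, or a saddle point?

saddle point

The Hessian of psi is constant: H = [[-8, -6], [-6, -2]].
det(H) = (-8)·(-2) − (-6)² = -20.
Since det(H) < 0, H is indefinite and the critical point is a saddle point.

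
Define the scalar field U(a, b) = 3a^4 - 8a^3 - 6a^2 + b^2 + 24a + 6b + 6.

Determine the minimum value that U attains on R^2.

U(a,b) separates as P(a) + Q(b) + 6, so its minimum is min P + min Q + 6.
P'(a) = 12(a - 2)(a - 1)(a + 1) vanishes at a ∈ {-1, 1, 2}; Q'(b) = 2b + 6 vanishes at b ∈ {-3}.
Local minima of P (where P''>0): P(-1)=-19, P(2)=8. Local minima of Q: Q(-3)=-9.
So the global minimum of U is P(-1) + Q(-3) + 6 = -19 − 9 + 6 = -22, attained at (-1, -3).

-22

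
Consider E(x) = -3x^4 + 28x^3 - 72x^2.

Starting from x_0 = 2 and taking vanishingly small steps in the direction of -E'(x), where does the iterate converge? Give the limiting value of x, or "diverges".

E'(x) = -12x(x - 4)(x - 3), so E'(2) = -48.
Gradient descent moves in the -E' direction, i.e. x is increasing.
The nearest critical point in that direction is x = 3, where E'' = 36 > 0 (a local minimum). The iterate converges there.

3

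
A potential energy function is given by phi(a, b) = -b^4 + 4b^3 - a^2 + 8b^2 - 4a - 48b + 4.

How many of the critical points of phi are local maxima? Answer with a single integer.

phi separates as a function of a plus a function of b, so ∇phi=0 decouples.
∂phi/∂a = -2(a + 2) = 0 at a ∈ {-2}; ∂phi/∂b = -4(b - 3)(b - 2)(b + 2) = 0 at b ∈ {-2, 2, 3}.
The Hessian is diagonal: diag(phi_aa, phi_bb). Second derivatives: phi_aa(-2)=-2; phi_bb(-2)=-80, phi_bb(2)=16, phi_bb(3)=-20.
Local maxima occur where both diagonal entries negative: (-2, -2), (-2, 3). Count: 2.

2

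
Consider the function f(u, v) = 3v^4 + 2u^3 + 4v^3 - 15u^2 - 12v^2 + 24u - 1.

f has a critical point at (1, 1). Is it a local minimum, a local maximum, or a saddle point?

The mixed partial ∂²f/∂u∂v is 0, so the Hessian at any point is diag(f_uu, f_vv) = diag(6(2u - 5), 12(3v^2 + 2v - 2)).
At (1, 1): H = diag(-18, 36).
The eigenvalues have opposite signs, so H is indefinite: a saddle point.

saddle point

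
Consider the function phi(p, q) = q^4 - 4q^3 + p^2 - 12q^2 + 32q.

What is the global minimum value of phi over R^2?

-64

phi(p,q) separates as A(p) + B(q), so its minimum is min A + min B.
A'(p) = 2p vanishes at p ∈ {0}; B'(q) = 4(q - 4)(q - 1)(q + 2) vanishes at q ∈ {-2, 1, 4}.
Local minima of A (where A''>0): A(0)=0. Local minima of B: B(-2)=-64, B(4)=-64.
So the global minimum of phi is A(0) + B(-2) = 0 − 64 = -64, attained at (0, -2).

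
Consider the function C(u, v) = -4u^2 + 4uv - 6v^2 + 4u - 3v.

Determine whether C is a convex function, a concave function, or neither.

concave

C is quadratic, so its Hessian is the constant matrix H = [[-8, 4], [4, -12]].
det(H) = 80, tr(H) = -20.
det(H) > 0 and tr(H) < 0, so H is negative definite everywhere: concave.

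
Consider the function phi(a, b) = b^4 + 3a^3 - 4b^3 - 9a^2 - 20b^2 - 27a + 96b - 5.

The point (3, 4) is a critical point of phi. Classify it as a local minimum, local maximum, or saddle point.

local minimum

The mixed partial ∂²phi/∂a∂b is 0, so the Hessian at any point is diag(phi_aa, phi_bb) = diag(18(a - 1), 4(3b^2 - 6b - 10)).
At (3, 4): H = diag(36, 56).
Both eigenvalues are positive, so H is positive definite: a local minimum.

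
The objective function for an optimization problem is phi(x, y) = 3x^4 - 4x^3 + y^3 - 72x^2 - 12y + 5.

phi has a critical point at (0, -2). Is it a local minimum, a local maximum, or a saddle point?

The mixed partial ∂²phi/∂x∂y is 0, so the Hessian at any point is diag(phi_xx, phi_yy) = diag(12(3x^2 - 2x - 12), 6y).
At (0, -2): H = diag(-144, -12).
Both eigenvalues are negative, so H is negative definite: a local maximum.

local maximum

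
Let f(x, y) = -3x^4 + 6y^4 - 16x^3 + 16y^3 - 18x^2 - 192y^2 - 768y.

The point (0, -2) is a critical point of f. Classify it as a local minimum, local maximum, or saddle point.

The mixed partial ∂²f/∂x∂y is 0, so the Hessian at any point is diag(f_xx, f_yy) = diag(-12(3x^2 + 8x + 3), 24(3y^2 + 4y - 16)).
At (0, -2): H = diag(-36, -288).
Both eigenvalues are negative, so H is negative definite: a local maximum.

local maximum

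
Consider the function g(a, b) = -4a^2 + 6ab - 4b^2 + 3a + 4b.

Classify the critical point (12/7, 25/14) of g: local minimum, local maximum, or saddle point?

The Hessian of g is constant: H = [[-8, 6], [6, -8]].
det(H) = (-8)·(-8) − 6² = 28.
det(H) > 0 and tr(H) = -16 < 0, so H is negative definite and the point is a local maximum.

local maximum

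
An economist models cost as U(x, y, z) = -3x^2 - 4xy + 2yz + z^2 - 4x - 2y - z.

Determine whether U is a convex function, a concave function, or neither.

U is quadratic, so its Hessian is the constant matrix H = [[-6, -4, 0], [-4, 0, 2], [0, 2, 2]].
Leading principal minors: -6, -16, -8.
Neither pattern holds ⇒ H is indefinite ⇒ neither convex nor concave.

neither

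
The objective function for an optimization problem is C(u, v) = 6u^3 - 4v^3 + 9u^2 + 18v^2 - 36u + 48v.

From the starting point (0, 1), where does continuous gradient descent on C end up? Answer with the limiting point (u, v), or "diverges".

(1, -1)

C is separable, so gradient descent decouples: u follows -∂C/∂u, v follows -∂C/∂v.
∂C/∂u = 18(u - 1)(u + 2); at u=0 this is -36, so u increases.
∂C/∂v = -12(v - 4)(v + 1); at v=1 this is 72, so v decreases.
u converges to its nearest critical value 1 (a local min of the u-part); v converges to -1. The iterate converges to (1, -1).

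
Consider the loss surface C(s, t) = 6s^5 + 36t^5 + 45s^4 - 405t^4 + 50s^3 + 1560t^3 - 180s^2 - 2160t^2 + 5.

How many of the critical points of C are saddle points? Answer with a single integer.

C separates as a function of s plus a function of t, so ∇C=0 decouples.
∂C/∂s = 30s(s - 1)(s + 3)(s + 4) = 0 at s ∈ {-4, -3, 0, 1}; ∂C/∂t = 180t(t - 4)(t - 3)(t - 2) = 0 at t ∈ {0, 2, 3, 4}.
The Hessian is diagonal: diag(C_ss, C_tt). Second derivatives: C_ss(-4)=-600, C_ss(-3)=360, C_ss(0)=-360, C_ss(1)=600; C_tt(0)=-4320, C_tt(2)=720, C_tt(3)=-540, C_tt(4)=1440.
Saddle points occur where the two diagonal entries have opposite signs: (-4, 2), (-4, 4), (-3, 0), (-3, 3), (0, 2), (0, 4), (1, 0), (1, 3). Count: 8.

8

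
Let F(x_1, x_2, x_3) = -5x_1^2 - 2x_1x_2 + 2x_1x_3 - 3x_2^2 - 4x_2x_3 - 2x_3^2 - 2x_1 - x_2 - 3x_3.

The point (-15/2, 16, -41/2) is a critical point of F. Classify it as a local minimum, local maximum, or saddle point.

local maximum

The Hessian is constant: H = [[-10, -2, 2], [-2, -6, -4], [2, -4, -4]].
Leading principal minors: Δ₁ = -10, Δ₂ = 56, Δ₃ = -8.
The minors alternate sign starting negative (−, +, −), so H is negative definite: a local maximum.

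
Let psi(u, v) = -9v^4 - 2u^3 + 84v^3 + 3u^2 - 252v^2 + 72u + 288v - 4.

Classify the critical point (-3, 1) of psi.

saddle point

The mixed partial ∂²psi/∂u∂v is 0, so the Hessian at any point is diag(psi_uu, psi_vv) = diag(6(-2u + 1), 36(-3v^2 + 14v - 14)).
At (-3, 1): H = diag(42, -108).
The eigenvalues have opposite signs, so H is indefinite: a saddle point.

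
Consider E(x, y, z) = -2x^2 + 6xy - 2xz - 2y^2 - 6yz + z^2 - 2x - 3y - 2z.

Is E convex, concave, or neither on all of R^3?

neither

E is quadratic, so its Hessian is the constant matrix H = [[-4, 6, -2], [6, -4, -6], [-2, -6, 2]].
Leading principal minors: -4, -20, 264.
Neither pattern holds ⇒ H is indefinite ⇒ neither convex nor concave.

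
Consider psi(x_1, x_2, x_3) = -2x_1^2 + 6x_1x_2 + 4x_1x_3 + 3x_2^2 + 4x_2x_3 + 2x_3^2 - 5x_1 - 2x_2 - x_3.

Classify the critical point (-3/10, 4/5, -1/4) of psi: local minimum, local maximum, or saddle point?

The Hessian is constant: H = [[-4, 6, 4], [6, 6, 4], [4, 4, 4]].
Leading principal minors: Δ₁ = -4, Δ₂ = -60, Δ₃ = -80.
The minors fit neither the all-positive nor the alternating-sign pattern, so H is indefinite: a saddle point.

saddle point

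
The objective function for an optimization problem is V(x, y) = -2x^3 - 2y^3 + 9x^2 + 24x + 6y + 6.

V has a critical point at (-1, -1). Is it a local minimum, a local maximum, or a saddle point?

The mixed partial ∂²V/∂x∂y is 0, so the Hessian at any point is diag(V_xx, V_yy) = diag(6(-2x + 3), -12y).
At (-1, -1): H = diag(30, 12).
Both eigenvalues are positive, so H is positive definite: a local minimum.

local minimum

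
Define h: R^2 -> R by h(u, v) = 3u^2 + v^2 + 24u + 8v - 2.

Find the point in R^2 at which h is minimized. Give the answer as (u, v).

h(u,v) separates as P(u) + Q(v) − 2, so its minimum is min P + min Q − 2.
P'(u) = 6u + 24 vanishes at u ∈ {-4}; Q'(v) = 2v + 8 vanishes at v ∈ {-4}.
Local minima of P (where P''>0): P(-4)=-48. Local minima of Q: Q(-4)=-16.
So the global minimum of h is P(-4) + Q(-4) − 2 = -48 − 16 − 2 = -66, attained at (-4, -4).

(-4, -4)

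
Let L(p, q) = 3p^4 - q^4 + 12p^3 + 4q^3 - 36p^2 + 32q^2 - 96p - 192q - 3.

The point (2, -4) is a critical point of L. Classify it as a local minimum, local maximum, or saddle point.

The mixed partial ∂²L/∂p∂q is 0, so the Hessian at any point is diag(L_pp, L_qq) = diag(36(p^2 + 2p - 2), 4(-3q^2 + 6q + 16)).
At (2, -4): H = diag(216, -224).
The eigenvalues have opposite signs, so H is indefinite: a saddle point.

saddle point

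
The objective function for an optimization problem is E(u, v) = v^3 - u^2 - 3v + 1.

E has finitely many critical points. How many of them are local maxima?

1

E separates as a function of u plus a function of v, so ∇E=0 decouples.
∂E/∂u = -2u = 0 at u ∈ {0}; ∂E/∂v = 3(v - 1)(v + 1) = 0 at v ∈ {-1, 1}.
The Hessian is diagonal: diag(E_uu, E_vv). Second derivatives: E_uu(0)=-2; E_vv(-1)=-6, E_vv(1)=6.
Local maxima occur where both diagonal entries negative: (0, -1). Count: 1.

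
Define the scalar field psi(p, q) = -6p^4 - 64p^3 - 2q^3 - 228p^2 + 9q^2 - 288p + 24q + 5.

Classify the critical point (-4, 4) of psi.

local maximum

The mixed partial ∂²psi/∂p∂q is 0, so the Hessian at any point is diag(psi_pp, psi_qq) = diag(-24(3p^2 + 16p + 19), 6(-2q + 3)).
At (-4, 4): H = diag(-72, -30).
Both eigenvalues are negative, so H is negative definite: a local maximum.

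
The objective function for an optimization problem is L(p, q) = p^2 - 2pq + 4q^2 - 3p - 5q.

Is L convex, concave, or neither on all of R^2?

convex

L is quadratic, so its Hessian is the constant matrix H = [[2, -2], [-2, 8]].
det(H) = 12, tr(H) = 10.
det(H) > 0 and tr(H) > 0, so H is positive definite everywhere: convex.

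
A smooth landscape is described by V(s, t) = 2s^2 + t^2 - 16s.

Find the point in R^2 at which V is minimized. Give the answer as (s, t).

(4, 0)

V(s,t) separates as P(s) + Q(t), so its minimum is min P + min Q.
P'(s) = 4s - 16 vanishes at s ∈ {4}; Q'(t) = 2t vanishes at t ∈ {0}.
Local minima of P (where P''>0): P(4)=-32. Local minima of Q: Q(0)=0.
So the global minimum of V is P(4) + Q(0) = -32 + 0 = -32, attained at (4, 0).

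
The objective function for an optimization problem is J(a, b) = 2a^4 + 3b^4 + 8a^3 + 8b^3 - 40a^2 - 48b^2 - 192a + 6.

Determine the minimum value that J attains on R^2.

J(a,b) separates as P(a) + Q(b) + 6, so its minimum is min P + min Q + 6.
P'(a) = 8(a - 3)(a + 2)(a + 4) vanishes at a ∈ {-4, -2, 3}; Q'(b) = 12b(b - 2)(b + 4) vanishes at b ∈ {-4, 0, 2}.
Local minima of P (where P''>0): P(-4)=128, P(3)=-558. Local minima of Q: Q(-4)=-512, Q(2)=-80.
So the global minimum of J is P(3) + Q(-4) + 6 = -558 − 512 + 6 = -1064, attained at (3, -4).

-1064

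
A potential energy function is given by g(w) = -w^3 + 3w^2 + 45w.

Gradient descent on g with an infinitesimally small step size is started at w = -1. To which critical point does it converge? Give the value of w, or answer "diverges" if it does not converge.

g'(w) = -3(w - 5)(w + 3), so g'(-1) = 36.
Gradient descent moves in the -g' direction, i.e. w is decreasing.
The nearest critical point in that direction is w = -3, where g'' = 24 > 0 (a local minimum). The iterate converges there.

-3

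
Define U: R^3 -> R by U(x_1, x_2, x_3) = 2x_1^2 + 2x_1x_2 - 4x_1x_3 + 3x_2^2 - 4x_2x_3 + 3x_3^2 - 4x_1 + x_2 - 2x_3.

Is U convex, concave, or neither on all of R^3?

convex

U is quadratic, so its Hessian is the constant matrix H = [[4, 2, -4], [2, 6, -4], [-4, -4, 6]].
Leading principal minors: 4, 20, 24.
All positive ⇒ H ≻ 0 ⇒ convex.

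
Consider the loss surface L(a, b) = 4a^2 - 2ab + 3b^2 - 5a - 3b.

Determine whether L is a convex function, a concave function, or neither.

convex

L is quadratic, so its Hessian is the constant matrix H = [[8, -2], [-2, 6]].
det(H) = 44, tr(H) = 14.
det(H) > 0 and tr(H) > 0, so H is positive definite everywhere: convex.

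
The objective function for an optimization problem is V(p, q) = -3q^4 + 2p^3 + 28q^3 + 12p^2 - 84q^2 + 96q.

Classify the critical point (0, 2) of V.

local minimum

The mixed partial ∂²V/∂p∂q is 0, so the Hessian at any point is diag(V_pp, V_qq) = diag(12(p + 2), 12(-3q^2 + 14q - 14)).
At (0, 2): H = diag(24, 24).
Both eigenvalues are positive, so H is positive definite: a local minimum.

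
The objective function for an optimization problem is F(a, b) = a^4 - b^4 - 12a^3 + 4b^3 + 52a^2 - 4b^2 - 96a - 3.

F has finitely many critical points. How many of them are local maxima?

2

F separates as a function of a plus a function of b, so ∇F=0 decouples.
∂F/∂a = 4(a - 4)(a - 3)(a - 2) = 0 at a ∈ {2, 3, 4}; ∂F/∂b = -4b(b - 2)(b - 1) = 0 at b ∈ {0, 1, 2}.
The Hessian is diagonal: diag(F_aa, F_bb). Second derivatives: F_aa(2)=8, F_aa(3)=-4, F_aa(4)=8; F_bb(0)=-8, F_bb(1)=4, F_bb(2)=-8.
Local maxima occur where both diagonal entries negative: (3, 0), (3, 2). Count: 2.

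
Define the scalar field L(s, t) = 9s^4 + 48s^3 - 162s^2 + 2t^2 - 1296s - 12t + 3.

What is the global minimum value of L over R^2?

L(s,t) separates as P(s) + Q(t) + 3, so its minimum is min P + min Q + 3.
P'(s) = 36(s - 3)(s + 3)(s + 4) vanishes at s ∈ {-4, -3, 3}; Q'(t) = 4(t - 3) vanishes at t ∈ {3}.
Local minima of P (where P''>0): P(-4)=1824, P(3)=-3321. Local minima of Q: Q(3)=-18.
So the global minimum of L is P(3) + Q(3) + 3 = -3321 − 18 + 3 = -3336, attained at (3, 3).

-3336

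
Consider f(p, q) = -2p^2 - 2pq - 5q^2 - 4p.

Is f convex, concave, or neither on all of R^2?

concave

f is quadratic, so its Hessian is the constant matrix H = [[-4, -2], [-2, -10]].
det(H) = 36, tr(H) = -14.
det(H) > 0 and tr(H) < 0, so H is negative definite everywhere: concave.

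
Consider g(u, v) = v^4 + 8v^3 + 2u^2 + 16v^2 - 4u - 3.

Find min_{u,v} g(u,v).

g(u,v) separates as P(u) + Q(v) − 3, so its minimum is min P + min Q − 3.
P'(u) = 4u - 4 vanishes at u ∈ {1}; Q'(v) = 4v(v + 2)(v + 4) vanishes at v ∈ {-4, -2, 0}.
Local minima of P (where P''>0): P(1)=-2. Local minima of Q: Q(-4)=0, Q(0)=0.
So the global minimum of g is P(1) + Q(-4) − 3 = -2 + 0 − 3 = -5, attained at (1, -4).

-5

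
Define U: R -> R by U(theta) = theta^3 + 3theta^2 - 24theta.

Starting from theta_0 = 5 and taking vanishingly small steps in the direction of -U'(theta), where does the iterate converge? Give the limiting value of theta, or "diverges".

2

U'(theta) = 3(theta - 2)(theta + 4), so U'(5) = 81.
Gradient descent moves in the -U' direction, i.e. theta is decreasing.
The nearest critical point in that direction is theta = 2, where U'' = 18 > 0 (a local minimum). The iterate converges there.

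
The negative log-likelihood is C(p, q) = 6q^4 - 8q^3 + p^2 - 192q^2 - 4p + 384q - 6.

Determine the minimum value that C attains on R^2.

C(p,q) separates as A(p) + B(q) − 6, so its minimum is min A + min B − 6.
A'(p) = 2p - 4 vanishes at p ∈ {2}; B'(q) = 24(q - 4)(q - 1)(q + 4) vanishes at q ∈ {-4, 1, 4}.
Local minima of A (where A''>0): A(2)=-4. Local minima of B: B(-4)=-2560, B(4)=-512.
So the global minimum of C is A(2) + B(-4) − 6 = -4 − 2560 − 6 = -2570, attained at (2, -4).

-2570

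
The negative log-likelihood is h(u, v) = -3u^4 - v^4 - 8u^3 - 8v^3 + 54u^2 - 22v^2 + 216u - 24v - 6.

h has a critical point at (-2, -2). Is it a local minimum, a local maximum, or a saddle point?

The mixed partial ∂²h/∂u∂v is 0, so the Hessian at any point is diag(h_uu, h_vv) = diag(12(-3u^2 - 4u + 9), -4(3v^2 + 12v + 11)).
At (-2, -2): H = diag(60, 4).
Both eigenvalues are positive, so H is positive definite: a local minimum.

local minimum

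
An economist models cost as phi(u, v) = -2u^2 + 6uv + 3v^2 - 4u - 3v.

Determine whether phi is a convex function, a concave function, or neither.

neither

phi is quadratic, so its Hessian is the constant matrix H = [[-4, 6], [6, 6]].
det(H) = -60, tr(H) = 2.
det(H) < 0, so H is indefinite: neither convex nor concave.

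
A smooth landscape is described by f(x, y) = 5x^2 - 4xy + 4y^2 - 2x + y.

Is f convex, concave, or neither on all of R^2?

convex

f is quadratic, so its Hessian is the constant matrix H = [[10, -4], [-4, 8]].
det(H) = 64, tr(H) = 18.
det(H) > 0 and tr(H) > 0, so H is positive definite everywhere: convex.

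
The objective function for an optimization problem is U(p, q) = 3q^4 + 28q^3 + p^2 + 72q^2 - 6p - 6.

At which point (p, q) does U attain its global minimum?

U(p,q) separates as A(p) + B(q) − 6, so its minimum is min A + min B − 6.
A'(p) = 2p - 6 vanishes at p ∈ {3}; B'(q) = 12q(q + 3)(q + 4) vanishes at q ∈ {-4, -3, 0}.
Local minima of A (where A''>0): A(3)=-9. Local minima of B: B(-4)=128, B(0)=0.
So the global minimum of U is A(3) + B(0) − 6 = -9 + 0 − 6 = -15, attained at (3, 0).

(3, 0)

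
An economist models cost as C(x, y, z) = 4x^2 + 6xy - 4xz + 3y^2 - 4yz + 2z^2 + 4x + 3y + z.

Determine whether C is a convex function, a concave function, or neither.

convex

C is quadratic, so its Hessian is the constant matrix H = [[8, 6, -4], [6, 6, -4], [-4, -4, 4]].
Leading principal minors: 8, 12, 16.
All positive ⇒ H ≻ 0 ⇒ convex.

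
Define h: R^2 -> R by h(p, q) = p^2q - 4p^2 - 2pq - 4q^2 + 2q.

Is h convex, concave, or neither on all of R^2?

neither

The term p^2q is cubic, so the Hessian is not constant.
∂²h/∂p² = 2q - 8, which takes both signs as q varies (negative for sufficiently negative q). A diagonal entry of the Hessian changing sign means the Hessian is neither positive- nor negative-semidefinite on all of R^2.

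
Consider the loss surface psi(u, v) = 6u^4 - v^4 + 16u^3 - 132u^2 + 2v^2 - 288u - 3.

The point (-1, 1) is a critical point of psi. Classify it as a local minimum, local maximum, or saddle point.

local maximum

The mixed partial ∂²psi/∂u∂v is 0, so the Hessian at any point is diag(psi_uu, psi_vv) = diag(24(3u^2 + 4u - 11), 4(-3v^2 + 1)).
At (-1, 1): H = diag(-288, -8).
Both eigenvalues are negative, so H is negative definite: a local maximum.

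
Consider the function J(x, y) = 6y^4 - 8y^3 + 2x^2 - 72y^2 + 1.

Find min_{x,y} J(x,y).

J(x,y) separates as P(x) + Q(y) + 1, so its minimum is min P + min Q + 1.
P'(x) = 4x vanishes at x ∈ {0}; Q'(y) = 24y(y - 3)(y + 2) vanishes at y ∈ {-2, 0, 3}.
Local minima of P (where P''>0): P(0)=0. Local minima of Q: Q(-2)=-128, Q(3)=-378.
So the global minimum of J is P(0) + Q(3) + 1 = 0 − 378 + 1 = -377, attained at (0, 3).

-377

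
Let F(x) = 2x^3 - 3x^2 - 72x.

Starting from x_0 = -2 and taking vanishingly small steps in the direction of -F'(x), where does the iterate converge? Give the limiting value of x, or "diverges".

F'(x) = 6(x - 4)(x + 3), so F'(-2) = -36.
Gradient descent moves in the -F' direction, i.e. x is increasing.
The nearest critical point in that direction is x = 4, where F'' = 42 > 0 (a local minimum). The iterate converges there.

4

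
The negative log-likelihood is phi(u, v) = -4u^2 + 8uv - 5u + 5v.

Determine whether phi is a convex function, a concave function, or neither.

phi is quadratic, so its Hessian is the constant matrix H = [[-8, 8], [8, 0]].
det(H) = -64, tr(H) = -8.
det(H) < 0, so H is indefinite: neither convex nor concave.

neither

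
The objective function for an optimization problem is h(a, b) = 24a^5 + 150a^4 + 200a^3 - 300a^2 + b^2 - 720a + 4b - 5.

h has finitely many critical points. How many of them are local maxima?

0

h separates as a function of a plus a function of b, so ∇h=0 decouples.
∂h/∂a = 120(a - 1)(a + 1)(a + 2)(a + 3) = 0 at a ∈ {-3, -2, -1, 1}; ∂h/∂b = 2(b + 2) = 0 at b ∈ {-2}.
The Hessian is diagonal: diag(h_aa, h_bb). Second derivatives: h_aa(-3)=-960, h_aa(-2)=360, h_aa(-1)=-480, h_aa(1)=2880; h_bb(-2)=2.
Local maxima occur where both diagonal entries negative: none. Count: 0.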